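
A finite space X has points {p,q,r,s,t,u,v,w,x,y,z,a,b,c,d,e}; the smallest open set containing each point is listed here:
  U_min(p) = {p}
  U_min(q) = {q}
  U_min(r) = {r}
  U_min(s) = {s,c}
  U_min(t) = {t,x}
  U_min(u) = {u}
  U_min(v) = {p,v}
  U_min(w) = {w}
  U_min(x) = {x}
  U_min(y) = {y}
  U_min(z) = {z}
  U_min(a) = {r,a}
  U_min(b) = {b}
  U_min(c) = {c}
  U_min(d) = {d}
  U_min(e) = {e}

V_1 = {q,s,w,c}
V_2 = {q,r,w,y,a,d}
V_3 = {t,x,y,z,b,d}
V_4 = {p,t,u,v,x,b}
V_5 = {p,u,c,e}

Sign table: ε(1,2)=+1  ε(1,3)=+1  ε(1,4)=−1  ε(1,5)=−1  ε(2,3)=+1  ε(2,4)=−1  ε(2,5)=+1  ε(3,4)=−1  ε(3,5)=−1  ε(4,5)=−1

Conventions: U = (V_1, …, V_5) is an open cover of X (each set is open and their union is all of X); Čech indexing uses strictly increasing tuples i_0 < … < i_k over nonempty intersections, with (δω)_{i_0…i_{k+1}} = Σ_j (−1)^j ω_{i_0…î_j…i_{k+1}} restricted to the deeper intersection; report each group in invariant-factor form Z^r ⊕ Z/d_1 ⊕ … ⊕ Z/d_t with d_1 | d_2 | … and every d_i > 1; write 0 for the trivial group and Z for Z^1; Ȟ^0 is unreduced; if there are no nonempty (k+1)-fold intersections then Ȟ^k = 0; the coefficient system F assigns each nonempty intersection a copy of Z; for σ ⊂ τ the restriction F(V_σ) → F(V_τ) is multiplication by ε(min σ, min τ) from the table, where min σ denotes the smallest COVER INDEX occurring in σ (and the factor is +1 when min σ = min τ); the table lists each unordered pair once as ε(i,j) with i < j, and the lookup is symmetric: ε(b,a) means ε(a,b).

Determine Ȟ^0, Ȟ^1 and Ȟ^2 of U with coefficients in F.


Ȟ^0 = 0, Ȟ^1 = Z/2 and Ȟ^2 = 0

nerve simplices:
  V12={q,w} V15={c} V23={y,d} V34={t,x,b} V45={p,u}
C dims 5,5; δ0: rk 5, SNF 1^4·2
degree 0: 5−5−0 = 0 → Ȟ^0 ≅ 0
degree 1: 5−0−5 = 0 plus torsion [2] → Ȟ^1 ≅ Z/2
degree 2: 0−0−0 = 0 → Ȟ^2 ≅ 0


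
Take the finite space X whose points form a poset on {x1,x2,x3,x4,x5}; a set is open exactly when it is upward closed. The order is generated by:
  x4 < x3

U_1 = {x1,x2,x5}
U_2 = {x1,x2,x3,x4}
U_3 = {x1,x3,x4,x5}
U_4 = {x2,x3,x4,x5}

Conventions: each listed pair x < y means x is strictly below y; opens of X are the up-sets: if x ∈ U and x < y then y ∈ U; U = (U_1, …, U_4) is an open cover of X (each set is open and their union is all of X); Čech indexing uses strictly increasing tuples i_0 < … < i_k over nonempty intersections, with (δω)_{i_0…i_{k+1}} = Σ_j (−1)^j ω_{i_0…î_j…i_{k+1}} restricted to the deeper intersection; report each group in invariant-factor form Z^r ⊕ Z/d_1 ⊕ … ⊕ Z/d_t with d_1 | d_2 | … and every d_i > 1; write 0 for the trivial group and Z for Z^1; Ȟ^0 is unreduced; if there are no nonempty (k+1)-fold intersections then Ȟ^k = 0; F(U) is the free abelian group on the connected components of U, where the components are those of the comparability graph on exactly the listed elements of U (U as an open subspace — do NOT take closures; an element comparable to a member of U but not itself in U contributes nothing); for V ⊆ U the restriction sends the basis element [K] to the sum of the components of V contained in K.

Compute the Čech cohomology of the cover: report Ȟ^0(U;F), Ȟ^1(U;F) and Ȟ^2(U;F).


Ȟ^0 = Z^4; Ȟ^1 = 0; Ȟ^2 = 0

nonempty overlaps:
  U12={x1,x2} U13={x1,x5} U14={x2,x5} U23={x1,x3,x4} U24={x2,x3,x4} U34={x3,x4,x5}
  U123={x1} U124={x2} U134={x5} U234={x3,x4}
components per intersection:
  U1: {x1} {x2} {x5}
  U2: {x1} {x2} {x3,x4}
  U3: {x1} {x3,x4} {x5}
  U4: {x2} {x3,x4} {x5}
  U12: {x1} {x2}
  U13: {x1} {x5}
  U14: {x2} {x5}
  U23: {x1} {x3,x4}
  U24: {x2} {x3,x4}
  U34: {x3,x4} {x5}
  U123: {x1}
  U124: {x2}
  U134: {x5}
  U234: {x3,x4}
C dims 12,12,4; δ0: rk 8, SNF 1^8; δ1: rk 4, SNF 1^4
degree 0: 12−8−0 = 4 → Ȟ^0 ≅ Z^4
degree 1: 12−4−8 = 0 → Ȟ^1 ≅ 0
degree 2: 4−0−4 = 0 → Ȟ^2 ≅ 0


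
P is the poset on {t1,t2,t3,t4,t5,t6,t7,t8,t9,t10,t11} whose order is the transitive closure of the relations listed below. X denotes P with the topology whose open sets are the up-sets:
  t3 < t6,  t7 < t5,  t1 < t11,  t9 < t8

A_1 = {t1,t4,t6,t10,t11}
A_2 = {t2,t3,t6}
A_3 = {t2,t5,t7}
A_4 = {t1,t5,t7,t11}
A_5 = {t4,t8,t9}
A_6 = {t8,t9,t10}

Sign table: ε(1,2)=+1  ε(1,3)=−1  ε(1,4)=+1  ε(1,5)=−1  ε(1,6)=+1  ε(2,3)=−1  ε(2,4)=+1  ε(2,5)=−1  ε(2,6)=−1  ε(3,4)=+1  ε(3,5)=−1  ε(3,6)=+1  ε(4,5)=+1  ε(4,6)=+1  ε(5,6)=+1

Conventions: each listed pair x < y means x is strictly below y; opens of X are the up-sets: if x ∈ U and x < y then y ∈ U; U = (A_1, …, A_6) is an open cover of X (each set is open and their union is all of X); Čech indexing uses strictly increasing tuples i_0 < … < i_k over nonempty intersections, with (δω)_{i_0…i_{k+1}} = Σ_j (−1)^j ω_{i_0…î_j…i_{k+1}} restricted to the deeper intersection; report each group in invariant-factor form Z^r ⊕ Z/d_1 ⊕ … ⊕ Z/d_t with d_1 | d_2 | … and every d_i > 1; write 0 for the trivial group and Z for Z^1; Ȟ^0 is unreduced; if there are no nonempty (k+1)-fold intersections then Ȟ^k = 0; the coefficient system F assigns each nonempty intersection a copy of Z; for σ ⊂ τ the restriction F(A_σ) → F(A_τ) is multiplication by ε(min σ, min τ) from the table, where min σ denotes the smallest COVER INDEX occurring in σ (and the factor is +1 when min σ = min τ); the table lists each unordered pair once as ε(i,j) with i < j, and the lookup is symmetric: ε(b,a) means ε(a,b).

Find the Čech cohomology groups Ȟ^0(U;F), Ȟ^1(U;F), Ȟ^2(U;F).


nerve of the cover:
  A12={t6} A14={t1,t11} A15={t4} A16={t10} A23={t2} A34={t5,t7} A56={t8,t9}
C dims 6,7; δ0: rk 6, SNF 1^5·2
Ȟ^0 = (6 − 6) − 0 = 0, so Ȟ^0 ≅ 0
Ȟ^1 = (7 − 0) − 6 = 1 plus torsion [2], so Ȟ^1 ≅ Z ⊕ Z/2
Ȟ^2 = (0 − 0) − 0 = 0, so Ȟ^2 ≅ 0

Ȟ^0(U;F) ≅ 0,  Ȟ^1(U;F) ≅ Z ⊕ Z/2,  Ȟ^2(U;F) ≅ 0


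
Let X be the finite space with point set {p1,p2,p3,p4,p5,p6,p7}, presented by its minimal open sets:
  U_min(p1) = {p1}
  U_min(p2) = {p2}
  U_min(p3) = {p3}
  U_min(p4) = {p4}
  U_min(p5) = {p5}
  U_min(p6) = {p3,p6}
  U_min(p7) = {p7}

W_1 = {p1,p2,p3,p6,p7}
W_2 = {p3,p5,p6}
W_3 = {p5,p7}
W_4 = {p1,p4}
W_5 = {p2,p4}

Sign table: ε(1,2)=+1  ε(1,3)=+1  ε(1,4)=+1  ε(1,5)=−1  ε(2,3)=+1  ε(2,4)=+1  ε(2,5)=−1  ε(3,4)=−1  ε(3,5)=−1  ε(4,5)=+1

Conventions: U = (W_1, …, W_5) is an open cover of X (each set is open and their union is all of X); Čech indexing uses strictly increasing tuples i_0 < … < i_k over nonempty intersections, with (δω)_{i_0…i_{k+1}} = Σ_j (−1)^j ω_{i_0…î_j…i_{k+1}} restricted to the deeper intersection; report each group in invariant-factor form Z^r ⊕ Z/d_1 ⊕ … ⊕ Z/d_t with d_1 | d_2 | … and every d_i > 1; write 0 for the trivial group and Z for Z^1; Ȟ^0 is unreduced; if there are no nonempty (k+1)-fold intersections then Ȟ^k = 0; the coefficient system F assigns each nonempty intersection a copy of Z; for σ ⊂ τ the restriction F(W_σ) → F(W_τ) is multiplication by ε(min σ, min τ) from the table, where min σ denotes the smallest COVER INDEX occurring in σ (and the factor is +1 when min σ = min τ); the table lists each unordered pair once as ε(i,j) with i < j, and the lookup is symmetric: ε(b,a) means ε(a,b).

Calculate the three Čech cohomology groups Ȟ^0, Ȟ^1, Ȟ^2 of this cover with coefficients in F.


nonempty overlaps:
  W12={p3,p6} W13={p7} W14={p1} W15={p2} W23={p5} W45={p4}
C dims 5,6; δ0: rk 5, SNF 1^4·2
degree 0: 5−5−0 = 0 → Ȟ^0 ≅ 0
degree 1: 6−0−5 = 1 plus torsion [2] → Ȟ^1 ≅ Z ⊕ Z/2
degree 2: 0−0−0 = 0 → Ȟ^2 ≅ 0

Ȟ^0(U;F) ≅ 0,  Ȟ^1(U;F) ≅ Z ⊕ Z/2,  Ȟ^2(U;F) ≅ 0


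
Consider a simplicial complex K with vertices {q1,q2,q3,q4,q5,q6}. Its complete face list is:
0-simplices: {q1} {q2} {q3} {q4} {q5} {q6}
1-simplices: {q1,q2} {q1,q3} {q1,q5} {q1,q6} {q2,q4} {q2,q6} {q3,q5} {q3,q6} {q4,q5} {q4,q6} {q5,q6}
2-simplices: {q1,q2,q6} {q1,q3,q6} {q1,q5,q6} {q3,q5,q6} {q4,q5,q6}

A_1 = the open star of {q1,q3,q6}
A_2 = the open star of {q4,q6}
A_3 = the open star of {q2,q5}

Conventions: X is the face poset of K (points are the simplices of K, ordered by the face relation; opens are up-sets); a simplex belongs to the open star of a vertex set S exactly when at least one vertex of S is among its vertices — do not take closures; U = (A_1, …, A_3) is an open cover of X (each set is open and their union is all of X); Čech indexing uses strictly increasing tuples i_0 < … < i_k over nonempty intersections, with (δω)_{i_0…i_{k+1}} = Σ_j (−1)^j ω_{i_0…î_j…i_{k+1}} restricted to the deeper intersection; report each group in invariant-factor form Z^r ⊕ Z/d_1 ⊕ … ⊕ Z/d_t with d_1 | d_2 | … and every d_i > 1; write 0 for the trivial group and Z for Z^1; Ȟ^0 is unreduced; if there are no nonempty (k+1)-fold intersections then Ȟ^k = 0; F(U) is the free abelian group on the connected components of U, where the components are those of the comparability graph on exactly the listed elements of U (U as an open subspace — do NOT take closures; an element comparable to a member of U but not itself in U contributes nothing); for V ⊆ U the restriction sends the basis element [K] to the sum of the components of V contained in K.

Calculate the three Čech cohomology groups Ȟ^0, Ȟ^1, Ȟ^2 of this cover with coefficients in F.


Ȟ^0(U;F) ≅ Z; Ȟ^1(U;F) ≅ Z; Ȟ^2(U;F) ≅ 0

cover nerve:
  A1={{q1},{q3},{q6},{q1,q2},{q1,q3},{q1,q5},{q1,q6},{q2,q6},{q3,q5},{q3,q6},{q4,q6},{q5,q6},{q1,q2,q6},{q1,q3,q6},{q1,q5,q6},{q3,q5,q6},{q4,q5,q6}} A2={{q4},{q6},{q1,q6},{q2,q4},{q2,q6},{q3,q6},{q4,q5},{q4,q6},{q5,q6},{q1,q2,q6},{q1,q3,q6},{q1,q5,q6},{q3,q5,q6},{q4,q5,q6}} A3={{q2},{q5},{q1,q2},{q1,q5},{q2,q4},{q2,q6},{q3,q5},{q4,q5},{q5,q6},{q1,q2,q6},{q1,q5,q6},{q3,q5,q6},{q4,q5,q6}}
  A12={{q6},{q1,q6},{q2,q6},{q3,q6},{q4,q6},{q5,q6},{q1,q2,q6},{q1,q3,q6},{q1,q5,q6},{q3,q5,q6},{q4,q5,q6}} A13={{q1,q2},{q1,q5},{q2,q6},{q3,q5},{q5,q6},{q1,q2,q6},{q1,q5,q6},{q3,q5,q6},{q4,q5,q6}} A23={{q2,q4},{q2,q6},{q4,q5},{q5,q6},{q1,q2,q6},{q1,q5,q6},{q3,q5,q6},{q4,q5,q6}}
  A123={{q2,q6},{q5,q6},{q1,q2,q6},{q1,q5,q6},{q3,q5,q6},{q4,q5,q6}}
components per intersection:
  A1: {{q1},{q3},{q6},{q1,q2},{q1,q3},{q1,q5},{q1,q6},{q2,q6},{q3,q5},{q3,q6},{q4,q6},{q5,q6},{q1,q2,q6},{q1,q3,q6},{q1,q5,q6},{q3,q5,q6},{q4,q5,q6}}
  A2: {{q4},{q6},{q1,q6},{q2,q4},{q2,q6},{q3,q6},{q4,q5},{q4,q6},{q5,q6},{q1,q2,q6},{q1,q3,q6},{q1,q5,q6},{q3,q5,q6},{q4,q5,q6}}
  A3: {{q2},{q1,q2},{q2,q4},{q2,q6},{q1,q2,q6}} {{q5},{q1,q5},{q3,q5},{q4,q5},{q5,q6},{q1,q5,q6},{q3,q5,q6},{q4,q5,q6}}
  A12: {{q6},{q1,q6},{q2,q6},{q3,q6},{q4,q6},{q5,q6},{q1,q2,q6},{q1,q3,q6},{q1,q5,q6},{q3,q5,q6},{q4,q5,q6}}
  A13: {{q1,q2},{q2,q6},{q1,q2,q6}} {{q1,q5},{q3,q5},{q5,q6},{q1,q5,q6},{q3,q5,q6},{q4,q5,q6}}
  A23: {{q2,q4}} {{q2,q6},{q1,q2,q6}} {{q4,q5},{q5,q6},{q1,q5,q6},{q3,q5,q6},{q4,q5,q6}}
  A123: {{q2,q6},{q1,q2,q6}} {{q5,q6},{q1,q5,q6},{q3,q5,q6},{q4,q5,q6}}
C dims 4,6,2; δ0: rk 3, SNF 1^3; δ1: rk 2, SNF 1^2
Ȟ^0: (4−3)−0=1 ⇒ Z
Ȟ^1: (6−2)−3=1 ⇒ Z
Ȟ^2: (2−0)−2=0 ⇒ 0


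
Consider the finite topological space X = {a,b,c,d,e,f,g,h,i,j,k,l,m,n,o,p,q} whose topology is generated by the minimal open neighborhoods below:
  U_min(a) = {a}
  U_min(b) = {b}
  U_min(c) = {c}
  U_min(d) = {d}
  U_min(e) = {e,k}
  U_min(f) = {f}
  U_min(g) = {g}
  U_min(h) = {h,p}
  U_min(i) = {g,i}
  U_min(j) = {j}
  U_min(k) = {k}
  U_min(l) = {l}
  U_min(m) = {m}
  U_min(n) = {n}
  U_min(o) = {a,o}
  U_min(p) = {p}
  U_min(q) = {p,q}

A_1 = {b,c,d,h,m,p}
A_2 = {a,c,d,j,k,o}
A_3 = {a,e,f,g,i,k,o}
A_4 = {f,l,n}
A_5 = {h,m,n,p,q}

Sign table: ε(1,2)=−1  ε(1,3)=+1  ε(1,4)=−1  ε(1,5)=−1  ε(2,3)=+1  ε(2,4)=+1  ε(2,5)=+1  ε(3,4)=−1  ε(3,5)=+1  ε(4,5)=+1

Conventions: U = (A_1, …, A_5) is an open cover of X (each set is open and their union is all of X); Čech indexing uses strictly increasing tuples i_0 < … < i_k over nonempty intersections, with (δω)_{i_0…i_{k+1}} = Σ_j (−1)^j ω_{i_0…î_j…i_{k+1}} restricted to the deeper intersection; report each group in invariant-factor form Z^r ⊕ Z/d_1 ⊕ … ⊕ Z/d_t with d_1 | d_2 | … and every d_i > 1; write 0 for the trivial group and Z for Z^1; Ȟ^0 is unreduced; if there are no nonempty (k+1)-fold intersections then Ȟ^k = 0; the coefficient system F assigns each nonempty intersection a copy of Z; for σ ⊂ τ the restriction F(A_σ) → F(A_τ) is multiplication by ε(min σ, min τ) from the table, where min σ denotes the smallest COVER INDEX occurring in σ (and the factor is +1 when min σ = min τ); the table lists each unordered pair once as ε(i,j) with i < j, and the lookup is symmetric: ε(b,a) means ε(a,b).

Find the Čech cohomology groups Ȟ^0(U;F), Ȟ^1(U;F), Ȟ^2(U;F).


Ȟ^0(U;F) ≅ 0, Ȟ^1(U;F) ≅ Z/2, Ȟ^2(U;F) ≅ 0

intersection data:
  A12={c,d} A15={h,m,p} A23={a,k,o} A34={f} A45={n}
C dims 5,5; δ0: rk 5, SNF 1^4·2
Ȟ^0 = (5 − 5) − 0 = 0, so Ȟ^0 ≅ 0
Ȟ^1 = (5 − 0) − 5 = 0 plus torsion [2], so Ȟ^1 ≅ Z/2
Ȟ^2 = (0 − 0) − 0 = 0, so Ȟ^2 ≅ 0


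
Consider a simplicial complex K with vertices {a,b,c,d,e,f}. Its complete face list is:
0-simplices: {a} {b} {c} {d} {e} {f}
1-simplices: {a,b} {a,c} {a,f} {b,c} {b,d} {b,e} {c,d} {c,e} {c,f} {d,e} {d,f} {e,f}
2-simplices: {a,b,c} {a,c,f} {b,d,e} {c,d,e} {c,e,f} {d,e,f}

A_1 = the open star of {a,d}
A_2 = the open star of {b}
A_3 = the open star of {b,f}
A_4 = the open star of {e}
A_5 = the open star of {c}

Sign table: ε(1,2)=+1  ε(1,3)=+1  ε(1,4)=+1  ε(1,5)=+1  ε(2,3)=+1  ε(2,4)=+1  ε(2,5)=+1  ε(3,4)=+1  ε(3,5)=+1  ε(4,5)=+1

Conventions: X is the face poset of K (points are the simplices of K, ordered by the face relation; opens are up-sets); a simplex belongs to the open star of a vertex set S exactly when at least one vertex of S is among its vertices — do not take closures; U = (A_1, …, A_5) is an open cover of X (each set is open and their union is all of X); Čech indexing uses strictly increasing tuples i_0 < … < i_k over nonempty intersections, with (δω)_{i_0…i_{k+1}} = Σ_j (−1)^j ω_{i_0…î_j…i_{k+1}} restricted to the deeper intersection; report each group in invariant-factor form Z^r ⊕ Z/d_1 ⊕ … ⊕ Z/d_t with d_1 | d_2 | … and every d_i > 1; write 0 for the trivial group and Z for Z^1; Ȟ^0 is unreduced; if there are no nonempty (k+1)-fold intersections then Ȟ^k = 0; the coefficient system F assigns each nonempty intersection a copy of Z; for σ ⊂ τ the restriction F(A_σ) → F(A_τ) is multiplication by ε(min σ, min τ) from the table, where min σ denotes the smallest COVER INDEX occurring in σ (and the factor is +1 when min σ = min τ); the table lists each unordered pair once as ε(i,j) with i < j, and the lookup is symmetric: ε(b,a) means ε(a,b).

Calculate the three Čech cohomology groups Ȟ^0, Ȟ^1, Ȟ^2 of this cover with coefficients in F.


nerve simplices:
  A1={{a},{d},{a,b},{a,c},{a,f},{b,d},{c,d},{d,e},{d,f},{a,b,c},{a,c,f},{b,d,e},{c,d,e},{d,e,f}} A2={{b},{a,b},{b,c},{b,d},{b,e},{a,b,c},{b,d,e}} A3={{b},{f},{a,b},{a,f},{b,c},{b,d},{b,e},{c,f},{d,f},{e,f},{a,b,c},{a,c,f},{b,d,e},{c,e,f},{d,e,f}} A4={{e},{b,e},{c,e},{d,e},{e,f},{b,d,e},{c,d,e},{c,e,f},{d,e,f}} A5={{c},{a,c},{b,c},{c,d},{c,e},{c,f},{a,b,c},{a,c,f},{c,d,e},{c,e,f}}
  A12={{a,b},{b,d},{a,b,c},{b,d,e}} A13={{a,b},{a,f},{b,d},{d,f},{a,b,c},{a,c,f},{b,d,e},{d,e,f}} A14={{d,e},{b,d,e},{c,d,e},{d,e,f}} A15={{a,c},{c,d},{a,b,c},{a,c,f},{c,d,e}} A23={{b},{a,b},{b,c},{b,d},{b,e},{a,b,c},{b,d,e}} A24={{b,e},{b,d,e}} A25={{b,c},{a,b,c}} A34={{b,e},{e,f},{b,d,e},{c,e,f},{d,e,f}} A35={{b,c},{c,f},{a,b,c},{a,c,f},{c,e,f}} A45={{c,e},{c,d,e},{c,e,f}}
  A123={{a,b},{b,d},{a,b,c},{b,d,e}} A124={{b,d,e}} A125={{a,b,c}} A134={{b,d,e},{d,e,f}} A135={{a,b,c},{a,c,f}} A145={{c,d,e}} A234={{b,e},{b,d,e}} A235={{b,c},{a,b,c}} A345={{c,e,f}}
  A1234={{b,d,e}} A1235={{a,b,c}}
C dims 5,10,9,2; δ0: rk 4, SNF 1^4; δ1: rk 6, SNF 1^6; δ2: rk 2, SNF 1^2
degree 0: 5−4−0 = 1 → Ȟ^0 ≅ Z
degree 1: 10−6−4 = 0 → Ȟ^1 ≅ 0
degree 2: 9−2−6 = 1 → Ȟ^2 ≅ Z

Ȟ^0 ≅ Z, Ȟ^1 ≅ 0 and Ȟ^2 ≅ Z


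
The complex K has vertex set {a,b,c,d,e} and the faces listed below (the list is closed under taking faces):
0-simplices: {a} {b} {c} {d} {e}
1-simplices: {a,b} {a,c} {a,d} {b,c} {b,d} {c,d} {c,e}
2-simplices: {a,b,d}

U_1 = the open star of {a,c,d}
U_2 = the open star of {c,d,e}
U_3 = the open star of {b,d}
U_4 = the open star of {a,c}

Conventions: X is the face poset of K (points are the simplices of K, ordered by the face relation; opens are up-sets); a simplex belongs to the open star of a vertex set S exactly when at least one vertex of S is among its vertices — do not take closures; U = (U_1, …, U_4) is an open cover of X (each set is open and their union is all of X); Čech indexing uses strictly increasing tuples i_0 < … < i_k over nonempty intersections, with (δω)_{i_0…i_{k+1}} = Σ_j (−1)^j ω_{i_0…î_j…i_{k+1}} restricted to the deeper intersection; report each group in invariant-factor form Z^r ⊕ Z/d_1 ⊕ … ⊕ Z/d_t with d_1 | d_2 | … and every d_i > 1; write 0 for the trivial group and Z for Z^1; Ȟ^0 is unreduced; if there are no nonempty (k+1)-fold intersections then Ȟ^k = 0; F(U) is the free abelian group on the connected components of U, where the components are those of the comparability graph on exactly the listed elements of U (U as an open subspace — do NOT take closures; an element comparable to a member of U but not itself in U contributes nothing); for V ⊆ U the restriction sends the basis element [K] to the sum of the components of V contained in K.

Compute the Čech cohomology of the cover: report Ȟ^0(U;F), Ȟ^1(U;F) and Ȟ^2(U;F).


Ȟ^0 = Z, Ȟ^1 = Z, Ȟ^2 = 0

nonempty intersections:
  U1={{a},{c},{d},{a,b},{a,c},{a,d},{b,c},{b,d},{c,d},{c,e},{a,b,d}} U2={{c},{d},{e},{a,c},{a,d},{b,c},{b,d},{c,d},{c,e},{a,b,d}} U3={{b},{d},{a,b},{a,d},{b,c},{b,d},{c,d},{a,b,d}} U4={{a},{c},{a,b},{a,c},{a,d},{b,c},{c,d},{c,e},{a,b,d}}
  U12={{c},{d},{a,c},{a,d},{b,c},{b,d},{c,d},{c,e},{a,b,d}} U13={{d},{a,b},{a,d},{b,c},{b,d},{c,d},{a,b,d}} U14={{a},{c},{a,b},{a,c},{a,d},{b,c},{c,d},{c,e},{a,b,d}} U23={{d},{a,d},{b,c},{b,d},{c,d},{a,b,d}} U24={{c},{a,c},{a,d},{b,c},{c,d},{c,e},{a,b,d}} U34={{a,b},{a,d},{b,c},{c,d},{a,b,d}}
  U123={{d},{a,d},{b,c},{b,d},{c,d},{a,b,d}} U124={{c},{a,c},{a,d},{b,c},{c,d},{c,e},{a,b,d}} U134={{a,b},{a,d},{b,c},{c,d},{a,b,d}} U234={{a,d},{b,c},{c,d},{a,b,d}}
  U1234={{a,d},{b,c},{c,d},{a,b,d}}
components per intersection:
  U1: {{a},{c},{d},{a,b},{a,c},{a,d},{b,c},{b,d},{c,d},{c,e},{a,b,d}}
  U2: {{c},{d},{e},{a,c},{a,d},{b,c},{b,d},{c,d},{c,e},{a,b,d}}
  U3: {{b},{d},{a,b},{a,d},{b,c},{b,d},{c,d},{a,b,d}}
  U4: {{a},{c},{a,b},{a,c},{a,d},{b,c},{c,d},{c,e},{a,b,d}}
  U12: {{c},{d},{a,c},{a,d},{b,c},{b,d},{c,d},{c,e},{a,b,d}}
  U13: {{d},{a,b},{a,d},{b,d},{c,d},{a,b,d}} {{b,c}}
  U14: {{a},{c},{a,b},{a,c},{a,d},{b,c},{c,d},{c,e},{a,b,d}}
  U23: {{d},{a,d},{b,d},{c,d},{a,b,d}} {{b,c}}
  U24: {{c},{a,c},{b,c},{c,d},{c,e}} {{a,d},{a,b,d}}
  U34: {{a,b},{a,d},{a,b,d}} {{b,c}} {{c,d}}
  U123: {{d},{a,d},{b,d},{c,d},{a,b,d}} {{b,c}}
  U124: {{c},{a,c},{b,c},{c,d},{c,e}} {{a,d},{a,b,d}}
  U134: {{a,b},{a,d},{a,b,d}} {{b,c}} {{c,d}}
  U234: {{a,d},{a,b,d}} {{b,c}} {{c,d}}
  U1234: {{a,d},{a,b,d}} {{b,c}} {{c,d}}
C dims 4,11,10,3; δ0: rk 3, SNF 1^3; δ1: rk 7, SNF 1^7; δ2: rk 3, SNF 1^3
Ȟ^0: (4−3)−0=1 ⇒ Z
Ȟ^1: (11−7)−3=1 ⇒ Z
Ȟ^2: (10−3)−7=0 ⇒ 0


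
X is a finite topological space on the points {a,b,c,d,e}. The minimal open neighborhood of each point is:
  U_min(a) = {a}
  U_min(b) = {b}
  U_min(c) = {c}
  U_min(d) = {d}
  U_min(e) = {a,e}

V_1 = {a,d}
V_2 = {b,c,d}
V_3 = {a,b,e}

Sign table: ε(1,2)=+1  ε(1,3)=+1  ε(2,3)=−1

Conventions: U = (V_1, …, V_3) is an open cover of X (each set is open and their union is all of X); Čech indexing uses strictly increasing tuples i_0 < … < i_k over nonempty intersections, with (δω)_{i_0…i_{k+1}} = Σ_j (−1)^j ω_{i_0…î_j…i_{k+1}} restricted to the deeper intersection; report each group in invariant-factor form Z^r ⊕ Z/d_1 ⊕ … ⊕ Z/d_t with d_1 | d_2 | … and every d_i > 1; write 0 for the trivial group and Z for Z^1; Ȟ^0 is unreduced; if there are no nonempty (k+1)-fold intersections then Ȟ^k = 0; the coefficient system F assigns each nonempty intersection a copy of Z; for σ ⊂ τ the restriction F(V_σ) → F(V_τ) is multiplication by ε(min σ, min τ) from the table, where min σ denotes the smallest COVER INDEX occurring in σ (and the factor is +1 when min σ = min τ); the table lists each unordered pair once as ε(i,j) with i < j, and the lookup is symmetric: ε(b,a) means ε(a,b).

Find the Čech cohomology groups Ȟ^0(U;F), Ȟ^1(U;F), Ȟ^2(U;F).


nerve of the cover:
  V12={d} V13={a} V23={b}
C dims 3,3; δ0: rk 3, SNF 1^2·2
Ȟ^0 = (3 − 3) − 0 = 0, so Ȟ^0 ≅ 0
Ȟ^1 = (3 − 0) − 3 = 0 plus torsion [2], so Ȟ^1 ≅ Z/2
Ȟ^2 = (0 − 0) − 0 = 0, so Ȟ^2 ≅ 0

Ȟ^0 ≅ 0; Ȟ^1 ≅ Z/2; Ȟ^2 ≅ 0


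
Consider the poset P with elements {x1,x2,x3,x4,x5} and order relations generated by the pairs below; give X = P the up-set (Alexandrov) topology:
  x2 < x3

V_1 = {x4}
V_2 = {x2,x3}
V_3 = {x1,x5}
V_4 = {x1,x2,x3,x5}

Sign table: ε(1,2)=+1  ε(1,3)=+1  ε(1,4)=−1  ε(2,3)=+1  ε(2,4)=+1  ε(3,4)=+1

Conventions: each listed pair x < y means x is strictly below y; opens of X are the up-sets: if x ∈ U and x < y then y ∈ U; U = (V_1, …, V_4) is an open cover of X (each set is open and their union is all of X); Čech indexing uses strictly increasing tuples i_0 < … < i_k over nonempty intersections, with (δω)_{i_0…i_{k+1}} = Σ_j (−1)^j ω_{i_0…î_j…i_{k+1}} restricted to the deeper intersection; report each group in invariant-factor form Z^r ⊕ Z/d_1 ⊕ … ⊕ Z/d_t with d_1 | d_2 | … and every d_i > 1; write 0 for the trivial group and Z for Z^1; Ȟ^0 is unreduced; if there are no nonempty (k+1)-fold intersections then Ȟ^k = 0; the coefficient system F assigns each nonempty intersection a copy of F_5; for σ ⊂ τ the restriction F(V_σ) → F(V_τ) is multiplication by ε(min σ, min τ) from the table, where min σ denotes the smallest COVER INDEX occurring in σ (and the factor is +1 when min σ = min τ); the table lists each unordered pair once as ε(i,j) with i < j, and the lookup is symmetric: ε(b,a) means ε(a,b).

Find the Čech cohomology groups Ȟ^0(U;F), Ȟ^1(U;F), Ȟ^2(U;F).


Ȟ^0 = Z/5 ⊕ Z/5,  Ȟ^1 = 0,  Ȟ^2 = 0

nonempty overlaps:
  V24={x2,x3} V34={x1,x5}
C dims 4,2; δ0: rk_F5 2
degree 0: 4−2−0 = 2 → Ȟ^0 ≅ Z/5 ⊕ Z/5
degree 1: 2−0−2 = 0 → Ȟ^1 ≅ 0
degree 2: 0−0−0 = 0 → Ȟ^2 ≅ 0


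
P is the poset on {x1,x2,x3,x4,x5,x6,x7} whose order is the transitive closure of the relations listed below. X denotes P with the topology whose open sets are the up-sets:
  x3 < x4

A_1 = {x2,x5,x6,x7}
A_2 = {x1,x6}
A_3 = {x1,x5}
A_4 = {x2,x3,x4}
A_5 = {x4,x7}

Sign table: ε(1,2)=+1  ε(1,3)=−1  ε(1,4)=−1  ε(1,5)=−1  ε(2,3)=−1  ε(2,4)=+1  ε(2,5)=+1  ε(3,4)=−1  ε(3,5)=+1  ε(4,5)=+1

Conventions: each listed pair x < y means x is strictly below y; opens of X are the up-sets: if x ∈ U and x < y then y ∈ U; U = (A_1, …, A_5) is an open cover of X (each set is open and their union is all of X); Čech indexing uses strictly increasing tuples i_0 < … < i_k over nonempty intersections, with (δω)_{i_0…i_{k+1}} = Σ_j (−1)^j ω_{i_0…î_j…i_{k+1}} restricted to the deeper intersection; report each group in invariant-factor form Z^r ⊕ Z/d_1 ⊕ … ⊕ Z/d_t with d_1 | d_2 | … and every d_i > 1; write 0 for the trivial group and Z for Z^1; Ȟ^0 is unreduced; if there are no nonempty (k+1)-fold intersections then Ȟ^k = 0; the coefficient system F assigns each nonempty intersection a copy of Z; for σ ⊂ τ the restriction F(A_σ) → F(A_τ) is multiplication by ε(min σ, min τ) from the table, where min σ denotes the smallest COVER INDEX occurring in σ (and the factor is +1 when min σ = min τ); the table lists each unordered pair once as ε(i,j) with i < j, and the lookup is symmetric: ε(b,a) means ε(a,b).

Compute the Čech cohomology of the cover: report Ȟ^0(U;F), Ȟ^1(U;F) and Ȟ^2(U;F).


Ȟ^0 = Z, Ȟ^1 = Z^2, Ȟ^2 = 0

nerve simplices:
  A12={x6} A13={x5} A14={x2} A15={x7} A23={x1} A45={x4}
C dims 5,6; δ0: rk 4, SNF 1^4
degree 0: 5−4−0 = 1 → Ȟ^0 ≅ Z
degree 1: 6−0−4 = 2 → Ȟ^1 ≅ Z^2
degree 2: 0−0−0 = 0 → Ȟ^2 ≅ 0


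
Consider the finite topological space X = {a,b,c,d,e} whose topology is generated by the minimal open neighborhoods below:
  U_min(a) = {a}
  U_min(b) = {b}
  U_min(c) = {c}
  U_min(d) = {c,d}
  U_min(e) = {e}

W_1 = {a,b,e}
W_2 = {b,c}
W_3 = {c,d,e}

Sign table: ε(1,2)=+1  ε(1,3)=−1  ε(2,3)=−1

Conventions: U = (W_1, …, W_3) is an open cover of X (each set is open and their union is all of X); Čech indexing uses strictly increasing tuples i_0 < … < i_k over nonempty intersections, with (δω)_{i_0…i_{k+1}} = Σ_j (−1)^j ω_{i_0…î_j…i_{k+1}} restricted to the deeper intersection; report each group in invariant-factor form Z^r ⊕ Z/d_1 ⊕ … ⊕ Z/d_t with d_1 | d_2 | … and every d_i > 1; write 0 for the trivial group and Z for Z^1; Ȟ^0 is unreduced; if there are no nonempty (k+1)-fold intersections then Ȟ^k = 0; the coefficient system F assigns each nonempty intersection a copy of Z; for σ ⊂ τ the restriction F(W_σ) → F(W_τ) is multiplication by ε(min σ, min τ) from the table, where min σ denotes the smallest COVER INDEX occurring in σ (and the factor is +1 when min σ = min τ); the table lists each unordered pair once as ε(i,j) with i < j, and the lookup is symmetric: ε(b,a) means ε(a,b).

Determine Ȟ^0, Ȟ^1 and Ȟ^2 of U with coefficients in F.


Ȟ^0 ≅ Z,  Ȟ^1 ≅ Z,  Ȟ^2 ≅ 0

nonempty intersections:
  W12={b} W13={e} W23={c}
C dims 3,3; δ0: rk 2, SNF 1^2
Ȟ^0: (3−2)−0=1 ⇒ Z
Ȟ^1: (3−0)−2=1 ⇒ Z
Ȟ^2: (0−0)−0=0 ⇒ 0


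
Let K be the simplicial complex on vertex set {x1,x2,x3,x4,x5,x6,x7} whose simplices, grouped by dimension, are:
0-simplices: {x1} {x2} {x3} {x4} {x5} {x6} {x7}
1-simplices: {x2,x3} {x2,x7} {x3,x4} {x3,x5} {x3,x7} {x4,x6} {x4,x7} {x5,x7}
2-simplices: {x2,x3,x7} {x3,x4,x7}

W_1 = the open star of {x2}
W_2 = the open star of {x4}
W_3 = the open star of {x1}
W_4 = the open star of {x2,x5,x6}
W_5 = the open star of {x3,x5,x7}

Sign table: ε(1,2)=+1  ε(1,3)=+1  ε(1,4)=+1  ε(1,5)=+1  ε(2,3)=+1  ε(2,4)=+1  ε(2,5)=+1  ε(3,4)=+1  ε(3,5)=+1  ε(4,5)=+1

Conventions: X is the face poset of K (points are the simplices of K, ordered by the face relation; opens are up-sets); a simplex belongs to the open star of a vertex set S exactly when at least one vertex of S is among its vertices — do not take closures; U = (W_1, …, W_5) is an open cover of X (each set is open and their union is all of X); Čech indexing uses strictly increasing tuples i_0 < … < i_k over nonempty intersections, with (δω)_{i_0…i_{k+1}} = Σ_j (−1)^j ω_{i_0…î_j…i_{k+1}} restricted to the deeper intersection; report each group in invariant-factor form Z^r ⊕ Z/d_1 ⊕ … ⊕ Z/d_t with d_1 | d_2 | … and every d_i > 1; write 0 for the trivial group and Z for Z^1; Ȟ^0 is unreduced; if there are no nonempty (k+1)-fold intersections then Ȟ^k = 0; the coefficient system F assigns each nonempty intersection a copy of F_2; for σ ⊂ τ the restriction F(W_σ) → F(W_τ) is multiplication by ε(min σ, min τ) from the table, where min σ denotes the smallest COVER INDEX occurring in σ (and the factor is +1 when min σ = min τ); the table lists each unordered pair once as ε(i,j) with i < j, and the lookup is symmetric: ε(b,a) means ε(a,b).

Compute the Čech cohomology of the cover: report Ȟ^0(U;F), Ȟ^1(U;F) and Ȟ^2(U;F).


intersection data:
  W1={{x2},{x2,x3},{x2,x7},{x2,x3,x7}} W2={{x4},{x3,x4},{x4,x6},{x4,x7},{x3,x4,x7}} W3={{x1}} W4={{x2},{x5},{x6},{x2,x3},{x2,x7},{x3,x5},{x4,x6},{x5,x7},{x2,x3,x7}} W5={{x3},{x5},{x7},{x2,x3},{x2,x7},{x3,x4},{x3,x5},{x3,x7},{x4,x7},{x5,x7},{x2,x3,x7},{x3,x4,x7}}
  W14={{x2},{x2,x3},{x2,x7},{x2,x3,x7}} W15={{x2,x3},{x2,x7},{x2,x3,x7}} W24={{x4,x6}} W25={{x3,x4},{x4,x7},{x3,x4,x7}} W45={{x5},{x2,x3},{x2,x7},{x3,x5},{x5,x7},{x2,x3,x7}}
  W145={{x2,x3},{x2,x7},{x2,x3,x7}}
C dims 5,5,1; δ0: rk_F2 3; δ1: rk_F2 1
Ȟ^0 = (5 − 3) − 0 = 2, so Ȟ^0 ≅ Z/2 ⊕ Z/2
Ȟ^1 = (5 − 1) − 3 = 1, so Ȟ^1 ≅ Z/2
Ȟ^2 = (1 − 0) − 1 = 0, so Ȟ^2 ≅ 0

Ȟ^0 ≅ Z/2 ⊕ Z/2; Ȟ^1 ≅ Z/2; Ȟ^2 ≅ 0


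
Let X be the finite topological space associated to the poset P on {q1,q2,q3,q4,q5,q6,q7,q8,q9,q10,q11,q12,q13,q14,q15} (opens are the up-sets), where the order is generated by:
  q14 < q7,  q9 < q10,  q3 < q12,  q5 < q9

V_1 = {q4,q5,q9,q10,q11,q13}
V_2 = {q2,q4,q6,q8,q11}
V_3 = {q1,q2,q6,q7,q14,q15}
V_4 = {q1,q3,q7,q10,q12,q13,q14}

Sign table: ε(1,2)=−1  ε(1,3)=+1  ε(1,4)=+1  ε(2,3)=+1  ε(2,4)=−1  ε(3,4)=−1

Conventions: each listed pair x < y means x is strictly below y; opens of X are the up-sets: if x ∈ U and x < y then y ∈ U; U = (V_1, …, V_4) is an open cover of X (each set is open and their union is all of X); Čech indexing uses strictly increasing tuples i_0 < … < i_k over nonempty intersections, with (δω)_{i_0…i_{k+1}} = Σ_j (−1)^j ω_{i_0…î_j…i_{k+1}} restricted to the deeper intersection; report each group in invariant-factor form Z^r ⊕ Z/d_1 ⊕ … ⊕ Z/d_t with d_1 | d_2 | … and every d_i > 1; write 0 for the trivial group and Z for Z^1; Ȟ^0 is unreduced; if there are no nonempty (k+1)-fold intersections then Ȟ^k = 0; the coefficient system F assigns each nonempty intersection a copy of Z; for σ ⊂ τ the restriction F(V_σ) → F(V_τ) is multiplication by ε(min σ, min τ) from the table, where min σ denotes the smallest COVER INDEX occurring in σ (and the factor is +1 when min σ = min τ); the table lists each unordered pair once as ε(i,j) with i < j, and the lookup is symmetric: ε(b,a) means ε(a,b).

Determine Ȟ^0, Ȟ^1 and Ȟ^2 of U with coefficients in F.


cover nerve:
  V12={q4,q11} V14={q10,q13} V23={q2,q6} V34={q1,q7,q14}
C dims 4,4; δ0: rk 3, SNF 1^3
Ȟ^0: (4−3)−0=1 ⇒ Z
Ȟ^1: (4−0)−3=1 ⇒ Z
Ȟ^2: (0−0)−0=0 ⇒ 0

Ȟ^0(U;F) ≅ Z,  Ȟ^1(U;F) ≅ Z,  Ȟ^2(U;F) ≅ 0


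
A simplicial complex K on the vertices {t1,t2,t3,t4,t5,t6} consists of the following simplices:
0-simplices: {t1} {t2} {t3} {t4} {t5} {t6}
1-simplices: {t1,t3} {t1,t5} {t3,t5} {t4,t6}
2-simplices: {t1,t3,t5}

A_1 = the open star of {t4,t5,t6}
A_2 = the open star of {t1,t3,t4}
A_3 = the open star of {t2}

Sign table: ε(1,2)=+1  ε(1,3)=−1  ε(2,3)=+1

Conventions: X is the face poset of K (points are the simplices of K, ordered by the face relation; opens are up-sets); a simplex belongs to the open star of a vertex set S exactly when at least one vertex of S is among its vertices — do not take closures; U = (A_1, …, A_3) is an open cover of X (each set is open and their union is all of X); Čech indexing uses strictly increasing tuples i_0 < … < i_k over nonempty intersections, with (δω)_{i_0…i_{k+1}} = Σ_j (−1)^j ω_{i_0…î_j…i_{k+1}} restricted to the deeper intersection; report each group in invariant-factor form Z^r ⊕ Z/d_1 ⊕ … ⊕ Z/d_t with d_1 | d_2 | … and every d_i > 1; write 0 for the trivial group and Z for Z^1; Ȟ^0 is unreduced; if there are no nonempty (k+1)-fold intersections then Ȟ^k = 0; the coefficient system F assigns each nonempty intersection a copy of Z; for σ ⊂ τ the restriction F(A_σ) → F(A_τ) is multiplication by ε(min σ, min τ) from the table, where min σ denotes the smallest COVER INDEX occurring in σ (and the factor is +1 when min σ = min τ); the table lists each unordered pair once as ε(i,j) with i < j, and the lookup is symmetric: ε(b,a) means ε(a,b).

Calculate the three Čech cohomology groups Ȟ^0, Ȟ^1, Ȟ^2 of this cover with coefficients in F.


Ȟ^0 ≅ Z^2; Ȟ^1 ≅ 0; Ȟ^2 ≅ 0

nonempty intersections:
  A1={{t4},{t5},{t6},{t1,t5},{t3,t5},{t4,t6},{t1,t3,t5}} A2={{t1},{t3},{t4},{t1,t3},{t1,t5},{t3,t5},{t4,t6},{t1,t3,t5}} A3={{t2}}
  A12={{t4},{t1,t5},{t3,t5},{t4,t6},{t1,t3,t5}}
C dims 3,1; δ0: rk 1, SNF 1^1
Ȟ^0: (3−1)−0=2 ⇒ Z^2
Ȟ^1: (1−0)−1=0 ⇒ 0
Ȟ^2: (0−0)−0=0 ⇒ 0


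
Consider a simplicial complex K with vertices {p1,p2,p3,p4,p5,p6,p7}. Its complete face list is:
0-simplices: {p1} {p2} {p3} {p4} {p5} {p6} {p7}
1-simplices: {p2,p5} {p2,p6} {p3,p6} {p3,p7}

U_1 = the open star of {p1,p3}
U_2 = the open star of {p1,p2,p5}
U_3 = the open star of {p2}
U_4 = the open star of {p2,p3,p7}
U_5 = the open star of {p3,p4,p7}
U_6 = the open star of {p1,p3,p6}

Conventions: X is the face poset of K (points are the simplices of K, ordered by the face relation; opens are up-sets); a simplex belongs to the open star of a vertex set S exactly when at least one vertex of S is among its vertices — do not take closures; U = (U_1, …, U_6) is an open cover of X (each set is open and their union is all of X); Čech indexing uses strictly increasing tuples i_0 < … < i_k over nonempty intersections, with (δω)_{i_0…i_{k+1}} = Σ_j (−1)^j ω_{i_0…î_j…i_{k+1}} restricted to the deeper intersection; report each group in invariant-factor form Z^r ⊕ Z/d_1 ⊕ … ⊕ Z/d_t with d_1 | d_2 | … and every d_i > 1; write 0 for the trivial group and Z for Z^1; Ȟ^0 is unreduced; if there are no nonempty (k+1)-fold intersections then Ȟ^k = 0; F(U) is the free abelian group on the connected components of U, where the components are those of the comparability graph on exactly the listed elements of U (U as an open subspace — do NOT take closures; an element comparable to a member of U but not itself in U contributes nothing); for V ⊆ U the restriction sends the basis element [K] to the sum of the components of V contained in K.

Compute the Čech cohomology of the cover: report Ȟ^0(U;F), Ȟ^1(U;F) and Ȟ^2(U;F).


nerve of the cover:
  U1={{p1},{p3},{p3,p6},{p3,p7}} U2={{p1},{p2},{p5},{p2,p5},{p2,p6}} U3={{p2},{p2,p5},{p2,p6}} U4={{p2},{p3},{p7},{p2,p5},{p2,p6},{p3,p6},{p3,p7}} U5={{p3},{p4},{p7},{p3,p6},{p3,p7}} U6={{p1},{p3},{p6},{p2,p6},{p3,p6},{p3,p7}}
  U12={{p1}} U14={{p3},{p3,p6},{p3,p7}} U15={{p3},{p3,p6},{p3,p7}} U16={{p1},{p3},{p3,p6},{p3,p7}} U23={{p2},{p2,p5},{p2,p6}} U24={{p2},{p2,p5},{p2,p6}} U26={{p1},{p2,p6}} U34={{p2},{p2,p5},{p2,p6}} U36={{p2,p6}} U45={{p3},{p7},{p3,p6},{p3,p7}} U46={{p3},{p2,p6},{p3,p6},{p3,p7}} U56={{p3},{p3,p6},{p3,p7}}
  U126={{p1}} U145={{p3},{p3,p6},{p3,p7}} U146={{p3},{p3,p6},{p3,p7}} U156={{p3},{p3,p6},{p3,p7}} U234={{p2},{p2,p5},{p2,p6}} U236={{p2,p6}} U246={{p2,p6}} U346={{p2,p6}} U456={{p3},{p3,p6},{p3,p7}}
  U1456={{p3},{p3,p6},{p3,p7}} U2346={{p2,p6}}
components per intersection:
  U1: {{p1}} {{p3},{p3,p6},{p3,p7}}
  U2: {{p1}} {{p2},{p5},{p2,p5},{p2,p6}}
  U3: {{p2},{p2,p5},{p2,p6}}
  U4: {{p2},{p2,p5},{p2,p6}} {{p3},{p7},{p3,p6},{p3,p7}}
  U5: {{p3},{p7},{p3,p6},{p3,p7}} {{p4}}
  U6: {{p1}} {{p3},{p6},{p2,p6},{p3,p6},{p3,p7}}
  U12: {{p1}}
  U14: {{p3},{p3,p6},{p3,p7}}
  U15: {{p3},{p3,p6},{p3,p7}}
  U16: {{p1}} {{p3},{p3,p6},{p3,p7}}
  U23: {{p2},{p2,p5},{p2,p6}}
  U24: {{p2},{p2,p5},{p2,p6}}
  U26: {{p1}} {{p2,p6}}
  U34: {{p2},{p2,p5},{p2,p6}}
  U36: {{p2,p6}}
  U45: {{p3},{p7},{p3,p6},{p3,p7}}
  U46: {{p3},{p3,p6},{p3,p7}} {{p2,p6}}
  U56: {{p3},{p3,p6},{p3,p7}}
  U126: {{p1}}
  U145: {{p3},{p3,p6},{p3,p7}}
  U146: {{p3},{p3,p6},{p3,p7}}
  U156: {{p3},{p3,p6},{p3,p7}}
  U234: {{p2},{p2,p5},{p2,p6}}
  U236: {{p2,p6}}
  U246: {{p2,p6}}
  U346: {{p2,p6}}
  U456: {{p3},{p3,p6},{p3,p7}}
  U1456: {{p3},{p3,p6},{p3,p7}}
  U2346: {{p2,p6}}
C dims 11,15,9,2; δ0: rk 8, SNF 1^8; δ1: rk 7, SNF 1^7; δ2: rk 2, SNF 1^2
Ȟ^0 = (11 − 8) − 0 = 3, so Ȟ^0 ≅ Z^3
Ȟ^1 = (15 − 7) − 8 = 0, so Ȟ^1 ≅ 0
Ȟ^2 = (9 − 2) − 7 = 0, so Ȟ^2 ≅ 0

Ȟ^0 = Z^3,  Ȟ^1 = 0,  Ȟ^2 = 0


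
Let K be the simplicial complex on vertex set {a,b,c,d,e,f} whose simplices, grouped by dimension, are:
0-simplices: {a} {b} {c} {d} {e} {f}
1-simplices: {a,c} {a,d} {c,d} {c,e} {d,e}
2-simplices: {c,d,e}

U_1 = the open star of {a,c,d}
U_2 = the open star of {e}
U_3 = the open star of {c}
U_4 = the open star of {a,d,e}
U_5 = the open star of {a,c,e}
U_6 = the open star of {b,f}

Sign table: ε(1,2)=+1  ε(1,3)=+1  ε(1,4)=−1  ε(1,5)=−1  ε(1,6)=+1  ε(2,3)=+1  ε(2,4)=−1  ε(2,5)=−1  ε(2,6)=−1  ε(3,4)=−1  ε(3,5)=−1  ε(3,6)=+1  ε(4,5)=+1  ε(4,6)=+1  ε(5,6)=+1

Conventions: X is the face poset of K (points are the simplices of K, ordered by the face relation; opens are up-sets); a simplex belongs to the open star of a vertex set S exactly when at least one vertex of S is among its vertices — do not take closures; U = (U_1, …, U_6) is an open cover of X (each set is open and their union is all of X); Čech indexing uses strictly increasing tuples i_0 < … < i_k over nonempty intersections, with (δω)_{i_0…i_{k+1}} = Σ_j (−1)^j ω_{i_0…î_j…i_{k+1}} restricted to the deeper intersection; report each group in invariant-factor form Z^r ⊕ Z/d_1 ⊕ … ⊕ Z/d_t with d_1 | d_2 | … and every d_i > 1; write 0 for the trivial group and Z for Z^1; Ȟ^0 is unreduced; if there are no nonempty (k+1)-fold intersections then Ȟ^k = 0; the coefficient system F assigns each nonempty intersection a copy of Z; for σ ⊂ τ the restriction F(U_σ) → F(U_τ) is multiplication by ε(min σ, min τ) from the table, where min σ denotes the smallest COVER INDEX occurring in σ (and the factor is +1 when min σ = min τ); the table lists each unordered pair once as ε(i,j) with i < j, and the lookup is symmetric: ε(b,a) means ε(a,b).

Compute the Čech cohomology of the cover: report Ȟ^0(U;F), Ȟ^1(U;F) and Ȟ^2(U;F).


Ȟ^0 ≅ Z^2,  Ȟ^1 ≅ 0,  Ȟ^2 ≅ 0

nerve of the cover:
  U1={{a},{c},{d},{a,c},{a,d},{c,d},{c,e},{d,e},{c,d,e}} U2={{e},{c,e},{d,e},{c,d,e}} U3={{c},{a,c},{c,d},{c,e},{c,d,e}} U4={{a},{d},{e},{a,c},{a,d},{c,d},{c,e},{d,e},{c,d,e}} U5={{a},{c},{e},{a,c},{a,d},{c,d},{c,e},{d,e},{c,d,e}} U6={{b},{f}}
  U12={{c,e},{d,e},{c,d,e}} U13={{c},{a,c},{c,d},{c,e},{c,d,e}} U14={{a},{d},{a,c},{a,d},{c,d},{c,e},{d,e},{c,d,e}} U15={{a},{c},{a,c},{a,d},{c,d},{c,e},{d,e},{c,d,e}} U23={{c,e},{c,d,e}} U24={{e},{c,e},{d,e},{c,d,e}} U25={{e},{c,e},{d,e},{c,d,e}} U34={{a,c},{c,d},{c,e},{c,d,e}} U35={{c},{a,c},{c,d},{c,e},{c,d,e}} U45={{a},{e},{a,c},{a,d},{c,d},{c,e},{d,e},{c,d,e}}
  U123={{c,e},{c,d,e}} U124={{c,e},{d,e},{c,d,e}} U125={{c,e},{d,e},{c,d,e}} U134={{a,c},{c,d},{c,e},{c,d,e}} U135={{c},{a,c},{c,d},{c,e},{c,d,e}} U145={{a},{a,c},{a,d},{c,d},{c,e},{d,e},{c,d,e}} U234={{c,e},{c,d,e}} U235={{c,e},{c,d,e}} U245={{e},{c,e},{d,e},{c,d,e}} U345={{a,c},{c,d},{c,e},{c,d,e}}
  U1234={{c,e},{c,d,e}} U1235={{c,e},{c,d,e}} U1245={{c,e},{d,e},{c,d,e}} U1345={{a,c},{c,d},{c,e},{c,d,e}} U2345={{c,e},{c,d,e}}
  U12345={{c,e},{c,d,e}}
C dims 6,10,10,5; δ0: rk 4, SNF 1^4; δ1: rk 6, SNF 1^6; δ2: rk 4, SNF 1^4
Ȟ^0 = (6 − 4) − 0 = 2, so Ȟ^0 ≅ Z^2
Ȟ^1 = (10 − 6) − 4 = 0, so Ȟ^1 ≅ 0
Ȟ^2 = (10 − 4) − 6 = 0, so Ȟ^2 ≅ 0


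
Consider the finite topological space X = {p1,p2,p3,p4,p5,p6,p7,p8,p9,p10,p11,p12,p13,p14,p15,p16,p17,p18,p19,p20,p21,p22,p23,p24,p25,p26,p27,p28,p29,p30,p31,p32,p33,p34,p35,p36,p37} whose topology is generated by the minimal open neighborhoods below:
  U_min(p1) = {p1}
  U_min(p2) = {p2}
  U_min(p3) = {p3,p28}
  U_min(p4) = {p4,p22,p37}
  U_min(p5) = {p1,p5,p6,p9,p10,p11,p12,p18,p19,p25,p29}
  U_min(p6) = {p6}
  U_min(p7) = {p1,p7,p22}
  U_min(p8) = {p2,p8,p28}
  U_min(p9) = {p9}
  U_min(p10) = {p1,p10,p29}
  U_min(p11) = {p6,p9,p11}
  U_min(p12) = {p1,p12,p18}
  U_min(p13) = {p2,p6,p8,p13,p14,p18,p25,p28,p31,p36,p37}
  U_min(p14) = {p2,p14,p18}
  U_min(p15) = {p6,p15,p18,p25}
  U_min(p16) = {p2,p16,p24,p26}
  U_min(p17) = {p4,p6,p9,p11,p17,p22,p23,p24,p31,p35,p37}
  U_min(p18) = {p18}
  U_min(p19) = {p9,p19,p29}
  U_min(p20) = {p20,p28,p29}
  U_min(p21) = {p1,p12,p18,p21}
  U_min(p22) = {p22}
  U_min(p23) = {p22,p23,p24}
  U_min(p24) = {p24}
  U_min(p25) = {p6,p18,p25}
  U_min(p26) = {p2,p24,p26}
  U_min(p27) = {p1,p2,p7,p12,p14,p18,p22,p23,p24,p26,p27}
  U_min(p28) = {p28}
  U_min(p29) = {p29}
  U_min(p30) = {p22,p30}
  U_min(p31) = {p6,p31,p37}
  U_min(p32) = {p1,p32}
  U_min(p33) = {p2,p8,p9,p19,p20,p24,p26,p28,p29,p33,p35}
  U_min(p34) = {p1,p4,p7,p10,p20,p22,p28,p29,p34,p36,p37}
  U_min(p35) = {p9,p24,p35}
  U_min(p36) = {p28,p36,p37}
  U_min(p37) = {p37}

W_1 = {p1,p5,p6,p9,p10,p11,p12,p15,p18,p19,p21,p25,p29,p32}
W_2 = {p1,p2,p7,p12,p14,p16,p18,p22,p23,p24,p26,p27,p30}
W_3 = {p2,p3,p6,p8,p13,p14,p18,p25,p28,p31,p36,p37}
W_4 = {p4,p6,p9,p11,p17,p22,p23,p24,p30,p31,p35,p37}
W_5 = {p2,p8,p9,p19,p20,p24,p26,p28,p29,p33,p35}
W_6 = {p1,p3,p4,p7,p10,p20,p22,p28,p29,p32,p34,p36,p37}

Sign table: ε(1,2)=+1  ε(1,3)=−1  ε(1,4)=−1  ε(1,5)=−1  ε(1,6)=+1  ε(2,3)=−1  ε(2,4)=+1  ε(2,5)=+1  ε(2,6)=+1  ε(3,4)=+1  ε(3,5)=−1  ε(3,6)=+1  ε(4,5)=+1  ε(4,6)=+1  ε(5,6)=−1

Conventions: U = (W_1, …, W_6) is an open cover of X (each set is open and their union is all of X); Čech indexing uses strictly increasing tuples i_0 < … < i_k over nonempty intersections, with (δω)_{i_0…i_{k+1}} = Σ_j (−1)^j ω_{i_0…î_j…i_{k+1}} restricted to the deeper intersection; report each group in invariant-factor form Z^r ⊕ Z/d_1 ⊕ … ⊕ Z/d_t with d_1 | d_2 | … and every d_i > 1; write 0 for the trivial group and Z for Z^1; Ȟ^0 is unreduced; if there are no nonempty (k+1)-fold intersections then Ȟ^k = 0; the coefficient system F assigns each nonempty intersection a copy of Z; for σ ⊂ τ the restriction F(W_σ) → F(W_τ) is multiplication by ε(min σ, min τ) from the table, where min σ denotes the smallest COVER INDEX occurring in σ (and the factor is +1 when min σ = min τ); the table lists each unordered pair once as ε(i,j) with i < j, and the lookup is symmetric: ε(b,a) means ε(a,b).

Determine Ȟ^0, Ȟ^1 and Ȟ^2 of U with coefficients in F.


nonempty intersections:
  W12={p1,p12,p18} W13={p6,p18,p25} W14={p6,p9,p11} W15={p9,p19,p29} W16={p1,p10,p29,p32} W23={p2,p14,p18} W24={p22,p23,p24,p30} W25={p2,p24,p26} W26={p1,p7,p22} W34={p6,p31,p37} W35={p2,p8,p28} W36={p3,p28,p36,p37} W45={p9,p24,p35} W46={p4,p22,p37} W56={p20,p28,p29}
  W123={p18} W126={p1} W134={p6} W145={p9} W156={p29} W235={p2} W245={p24} W246={p22} W346={p37} W356={p28}
C dims 6,15,10; δ0: rk 6, SNF 1^5·2; δ1: rk 9, SNF 1^9
Ȟ^0: (6−6)−0=0 ⇒ 0
Ȟ^1: (15−9)−6=0 plus torsion [2] ⇒ Z/2
Ȟ^2: (10−0)−9=1 ⇒ Z

Ȟ^0 = 0, Ȟ^1 = Z/2, Ȟ^2 = Z
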